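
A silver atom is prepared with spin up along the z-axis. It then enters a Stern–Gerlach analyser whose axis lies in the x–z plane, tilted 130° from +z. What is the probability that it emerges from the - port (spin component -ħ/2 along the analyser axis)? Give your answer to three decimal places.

0.821

For spin-½, the probability of finding spin-up along an axis at angle θ to the initial spin direction is cos²(θ/2); spin-down is sin²(θ/2).
θ = 130°, so P = sin²(65°) ≈ 0.821.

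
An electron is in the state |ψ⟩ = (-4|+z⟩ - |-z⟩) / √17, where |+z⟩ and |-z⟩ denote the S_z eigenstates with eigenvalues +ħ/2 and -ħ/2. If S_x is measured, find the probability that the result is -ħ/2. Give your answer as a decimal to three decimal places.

0.265

|-x⟩ = (|+z⟩ - |-z⟩)/√2, so ⟨-x|ψ⟩ = (-3) / (√2·√17).
P = |-3|² / 34 = 9/34.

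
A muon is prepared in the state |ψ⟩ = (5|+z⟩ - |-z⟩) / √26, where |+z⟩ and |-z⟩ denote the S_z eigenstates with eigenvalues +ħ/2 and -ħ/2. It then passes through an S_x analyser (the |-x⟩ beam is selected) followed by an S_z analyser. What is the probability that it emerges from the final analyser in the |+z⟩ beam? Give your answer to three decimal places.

First analyser (S_x): P(|-x⟩) = |⟨-x|ψ⟩|² = 36/52.
After stage 1 the state is |-x⟩; P(|+z⟩) = |⟨+z|-x⟩|² = 1/2.
Joint probability = 36/52 × 1/2 = 0.346.

0.346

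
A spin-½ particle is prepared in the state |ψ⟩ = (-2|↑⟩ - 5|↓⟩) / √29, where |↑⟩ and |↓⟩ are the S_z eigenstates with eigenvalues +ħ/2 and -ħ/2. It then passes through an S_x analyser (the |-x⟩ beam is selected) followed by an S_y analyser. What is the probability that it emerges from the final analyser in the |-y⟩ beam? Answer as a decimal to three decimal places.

0.078

First analyser (S_x): P(|-x⟩) = |⟨-x|ψ⟩|² = 9/58.
After stage 1 the state is |-x⟩; P(|-y⟩) = |⟨-y|-x⟩|² = 1/2.
Joint probability = 9/58 × 1/2 = 0.078.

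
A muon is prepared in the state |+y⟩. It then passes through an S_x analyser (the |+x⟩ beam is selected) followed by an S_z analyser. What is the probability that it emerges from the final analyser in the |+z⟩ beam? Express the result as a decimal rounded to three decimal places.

0.250

First analyser (S_x): from |+y⟩, P(|+x⟩) = 1/2.
After stage 1 the state is |+x⟩; P(|+z⟩) = |⟨+z|+x⟩|² = 1/2.
Joint probability = 1/2 × 1/2 = 0.250.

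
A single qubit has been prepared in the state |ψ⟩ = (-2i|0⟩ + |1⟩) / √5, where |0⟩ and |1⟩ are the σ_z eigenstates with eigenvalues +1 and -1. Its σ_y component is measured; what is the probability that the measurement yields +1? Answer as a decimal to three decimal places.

|+y⟩ = (|0⟩ + i|1⟩)/√2, so ⟨+y|ψ⟩ = (-3i) / (√2·√5).
P = |-3i|² / 10 = 9/10.

0.900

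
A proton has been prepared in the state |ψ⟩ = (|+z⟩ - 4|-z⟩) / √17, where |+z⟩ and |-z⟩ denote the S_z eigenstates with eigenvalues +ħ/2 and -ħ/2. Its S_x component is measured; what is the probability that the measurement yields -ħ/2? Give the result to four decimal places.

|-x⟩ = (|+z⟩ - |-z⟩)/√2, so ⟨-x|ψ⟩ = (5) / (√2·√17).
P = |5|² / 34 = 25/34.

0.7353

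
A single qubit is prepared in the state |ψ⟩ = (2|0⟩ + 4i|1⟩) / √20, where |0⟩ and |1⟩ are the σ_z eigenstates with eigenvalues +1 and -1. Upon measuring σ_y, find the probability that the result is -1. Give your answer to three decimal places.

0.100

|-y⟩ = (|0⟩ - i|1⟩)/√2, so ⟨-y|ψ⟩ = (-2) / (√2·√20).
P = |-2|² / 40 = 4/40.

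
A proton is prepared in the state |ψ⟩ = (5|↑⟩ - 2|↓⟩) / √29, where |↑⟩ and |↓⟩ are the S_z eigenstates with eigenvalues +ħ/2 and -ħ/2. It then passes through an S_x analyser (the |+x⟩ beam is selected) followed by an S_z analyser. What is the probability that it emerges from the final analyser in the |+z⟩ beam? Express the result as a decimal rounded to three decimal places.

First analyser (S_x): P(|+x⟩) = |⟨+x|ψ⟩|² = 9/58.
After stage 1 the state is |+x⟩; P(|+z⟩) = |⟨+z|+x⟩|² = 1/2.
Joint probability = 9/58 × 1/2 = 0.078.

0.078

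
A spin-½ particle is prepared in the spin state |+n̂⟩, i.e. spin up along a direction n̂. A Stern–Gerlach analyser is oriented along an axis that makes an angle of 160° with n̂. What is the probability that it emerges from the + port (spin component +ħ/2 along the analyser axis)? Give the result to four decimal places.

For spin-½, the probability of finding spin-up along an axis at angle θ to the initial spin direction is cos²(θ/2); spin-down is sin²(θ/2).
θ = 160°, so P = cos²(80°) ≈ 0.0302.

0.0302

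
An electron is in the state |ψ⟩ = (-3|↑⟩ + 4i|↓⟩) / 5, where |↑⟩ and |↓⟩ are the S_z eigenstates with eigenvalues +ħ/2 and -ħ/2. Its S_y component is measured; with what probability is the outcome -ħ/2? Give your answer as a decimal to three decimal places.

|-y⟩ = (|↑⟩ - i|↓⟩)/√2, so ⟨-y|ψ⟩ = (-7) / (√2·5).
P = |-7|² / 50 = 49/50.

0.980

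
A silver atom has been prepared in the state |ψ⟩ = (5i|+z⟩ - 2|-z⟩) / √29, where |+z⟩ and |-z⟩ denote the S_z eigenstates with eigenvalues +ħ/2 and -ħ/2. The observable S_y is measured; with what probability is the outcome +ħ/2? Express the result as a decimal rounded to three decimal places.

0.845

|+y⟩ = (|+z⟩ + i|-z⟩)/√2, so ⟨+y|ψ⟩ = (7i) / (√2·√29).
P = |7i|² / 58 = 49/58.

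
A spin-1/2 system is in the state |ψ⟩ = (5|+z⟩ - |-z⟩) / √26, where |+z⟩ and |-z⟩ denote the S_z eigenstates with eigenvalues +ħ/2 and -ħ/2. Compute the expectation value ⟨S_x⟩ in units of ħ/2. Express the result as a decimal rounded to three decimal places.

⟨σ_x⟩ = 2 Re(a* b)/(|a|²+|b|²) with a = 5, b = -1.
a* b = -5, so ⟨σ_x⟩ = -10/26.
⟨S_x⟩ = (ħ/2)·⟨σ_x⟩.

-0.385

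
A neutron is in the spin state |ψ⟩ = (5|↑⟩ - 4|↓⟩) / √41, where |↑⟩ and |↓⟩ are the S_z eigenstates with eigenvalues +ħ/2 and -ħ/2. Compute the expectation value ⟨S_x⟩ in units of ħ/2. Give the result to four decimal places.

-0.9756

⟨σ_x⟩ = 2 Re(a* b)/(|a|²+|b|²) with a = 5, b = -4.
a* b = -20, so ⟨σ_x⟩ = -40/41.
⟨S_x⟩ = (ħ/2)·⟨σ_x⟩.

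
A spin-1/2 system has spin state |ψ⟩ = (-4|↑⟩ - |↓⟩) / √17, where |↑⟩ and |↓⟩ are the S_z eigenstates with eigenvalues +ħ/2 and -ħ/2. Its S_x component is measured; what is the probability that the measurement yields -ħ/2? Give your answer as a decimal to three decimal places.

|-x⟩ = (|↑⟩ - |↓⟩)/√2, so ⟨-x|ψ⟩ = (-3) / (√2·√17).
P = |-3|² / 34 = 9/34.

0.265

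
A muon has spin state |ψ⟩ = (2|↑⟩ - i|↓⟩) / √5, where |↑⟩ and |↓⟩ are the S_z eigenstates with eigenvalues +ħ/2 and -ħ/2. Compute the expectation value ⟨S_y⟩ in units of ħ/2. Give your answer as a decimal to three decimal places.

⟨σ_y⟩ = 2 Im(a* b)/(|a|²+|b|²) with a = 2, b = -i.
a* b = -2i, so ⟨σ_y⟩ = -4/5.
⟨S_y⟩ = (ħ/2)·⟨σ_y⟩.

-0.800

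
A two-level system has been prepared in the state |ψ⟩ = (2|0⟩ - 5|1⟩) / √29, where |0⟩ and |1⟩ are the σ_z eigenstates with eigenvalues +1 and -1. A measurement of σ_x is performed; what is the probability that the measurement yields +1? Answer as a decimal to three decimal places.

0.155

|+x⟩ = (|0⟩ + |1⟩)/√2, so ⟨+x|ψ⟩ = (-3) / (√2·√29).
P = |-3|² / 58 = 9/58.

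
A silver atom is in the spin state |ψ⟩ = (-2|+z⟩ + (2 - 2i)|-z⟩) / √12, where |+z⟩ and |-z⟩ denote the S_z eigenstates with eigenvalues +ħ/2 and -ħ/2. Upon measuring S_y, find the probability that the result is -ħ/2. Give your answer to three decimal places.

|-y⟩ = (|+z⟩ - i|-z⟩)/√2, so ⟨-y|ψ⟩ = (2i) / (√2·√12).
P = |2i|² / 24 = 4/24.

0.167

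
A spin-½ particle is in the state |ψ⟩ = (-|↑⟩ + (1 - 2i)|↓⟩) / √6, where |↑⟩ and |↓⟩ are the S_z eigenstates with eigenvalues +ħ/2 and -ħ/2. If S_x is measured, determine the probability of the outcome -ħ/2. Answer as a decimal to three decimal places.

0.667

|-x⟩ = (|↑⟩ - |↓⟩)/√2, so ⟨-x|ψ⟩ = (-2 + 2i) / (√2·√6).
P = |-2 + 2i|² / 12 = 8/12.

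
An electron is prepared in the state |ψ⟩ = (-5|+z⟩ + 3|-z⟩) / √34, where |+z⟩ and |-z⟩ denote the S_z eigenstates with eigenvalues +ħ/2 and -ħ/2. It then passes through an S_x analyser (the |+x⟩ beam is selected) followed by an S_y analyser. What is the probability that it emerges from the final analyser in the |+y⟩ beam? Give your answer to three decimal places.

0.029

First analyser (S_x): P(|+x⟩) = |⟨+x|ψ⟩|² = 4/68.
After stage 1 the state is |+x⟩; P(|+y⟩) = |⟨+y|+x⟩|² = 1/2.
Joint probability = 4/68 × 1/2 = 0.029.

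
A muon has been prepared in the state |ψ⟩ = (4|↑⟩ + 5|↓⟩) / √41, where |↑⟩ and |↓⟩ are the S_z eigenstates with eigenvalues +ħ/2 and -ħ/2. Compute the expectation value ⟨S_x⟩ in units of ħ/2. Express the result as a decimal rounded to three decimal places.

0.976

⟨σ_x⟩ = 2 Re(a* b)/(|a|²+|b|²) with a = 4, b = 5.
a* b = 20, so ⟨σ_x⟩ = 40/41.
⟨S_x⟩ = (ħ/2)·⟨σ_x⟩.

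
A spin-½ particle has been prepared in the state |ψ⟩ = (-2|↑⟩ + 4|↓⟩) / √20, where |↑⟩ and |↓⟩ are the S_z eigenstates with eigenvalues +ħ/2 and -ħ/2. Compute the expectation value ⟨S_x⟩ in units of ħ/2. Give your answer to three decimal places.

⟨σ_x⟩ = 2 Re(a* b)/(|a|²+|b|²) with a = -2, b = 4.
a* b = -8, so ⟨σ_x⟩ = -16/20.
⟨S_x⟩ = (ħ/2)·⟨σ_x⟩.

-0.800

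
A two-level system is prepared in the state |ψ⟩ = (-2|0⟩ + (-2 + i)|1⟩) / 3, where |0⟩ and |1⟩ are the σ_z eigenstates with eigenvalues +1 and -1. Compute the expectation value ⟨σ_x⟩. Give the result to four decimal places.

0.8889

⟨σ_x⟩ = 2 Re(a* b)/(|a|²+|b|²) with a = -2, b = (-2 + i).
a* b = (4 - 2i), so ⟨σ_x⟩ = 8/9.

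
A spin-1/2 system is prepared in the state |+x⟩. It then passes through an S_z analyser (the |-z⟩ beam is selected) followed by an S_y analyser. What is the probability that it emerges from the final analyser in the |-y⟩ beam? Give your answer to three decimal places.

0.250

First analyser (S_z): from |+x⟩, P(|-z⟩) = 1/2.
After stage 1 the state is |-z⟩; P(|-y⟩) = |⟨-y|-z⟩|² = 1/2.
Joint probability = 1/2 × 1/2 = 0.250.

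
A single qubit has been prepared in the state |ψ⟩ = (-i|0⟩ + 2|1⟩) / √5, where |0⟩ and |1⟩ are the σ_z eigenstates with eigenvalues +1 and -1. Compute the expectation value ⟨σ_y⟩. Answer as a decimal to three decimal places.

⟨σ_y⟩ = 2 Im(a* b)/(|a|²+|b|²) with a = -i, b = 2.
a* b = 2i, so ⟨σ_y⟩ = 4/5.

0.800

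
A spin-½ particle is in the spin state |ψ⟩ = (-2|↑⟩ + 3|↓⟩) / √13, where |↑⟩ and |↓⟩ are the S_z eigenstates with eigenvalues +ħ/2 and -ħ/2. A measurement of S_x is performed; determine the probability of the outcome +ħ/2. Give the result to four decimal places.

|+x⟩ = (|↑⟩ + |↓⟩)/√2, so ⟨+x|ψ⟩ = (1) / (√2·√13).
P = |1|² / 26 = 1/26.

0.0385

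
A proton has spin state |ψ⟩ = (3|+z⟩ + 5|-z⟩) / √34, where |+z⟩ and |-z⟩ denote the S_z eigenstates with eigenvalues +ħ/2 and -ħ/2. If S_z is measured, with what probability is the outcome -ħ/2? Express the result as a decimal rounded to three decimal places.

0.735

The -ħ/2 outcome corresponds to |-z⟩. Its amplitude in |ψ⟩ is 5/√34.
P = |5|² / 34 = 25/34.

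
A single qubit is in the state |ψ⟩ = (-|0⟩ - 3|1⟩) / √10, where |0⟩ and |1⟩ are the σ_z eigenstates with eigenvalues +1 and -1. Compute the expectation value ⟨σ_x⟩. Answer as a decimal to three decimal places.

0.600

⟨σ_x⟩ = 2 Re(a* b)/(|a|²+|b|²) with a = -1, b = -3.
a* b = 3, so ⟨σ_x⟩ = 6/10.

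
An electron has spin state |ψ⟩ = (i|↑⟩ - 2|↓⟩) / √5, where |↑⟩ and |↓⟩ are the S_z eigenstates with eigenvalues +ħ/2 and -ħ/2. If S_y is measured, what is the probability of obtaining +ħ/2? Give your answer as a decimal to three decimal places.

0.900

|+y⟩ = (|↑⟩ + i|↓⟩)/√2, so ⟨+y|ψ⟩ = (3i) / (√2·√5).
P = |3i|² / 10 = 9/10.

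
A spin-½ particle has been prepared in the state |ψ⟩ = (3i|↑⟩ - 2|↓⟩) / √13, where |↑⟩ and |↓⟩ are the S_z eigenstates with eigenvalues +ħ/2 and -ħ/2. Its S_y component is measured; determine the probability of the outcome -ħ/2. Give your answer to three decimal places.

|-y⟩ = (|↑⟩ - i|↓⟩)/√2, so ⟨-y|ψ⟩ = (i) / (√2·√13).
P = |i|² / 26 = 1/26.

0.038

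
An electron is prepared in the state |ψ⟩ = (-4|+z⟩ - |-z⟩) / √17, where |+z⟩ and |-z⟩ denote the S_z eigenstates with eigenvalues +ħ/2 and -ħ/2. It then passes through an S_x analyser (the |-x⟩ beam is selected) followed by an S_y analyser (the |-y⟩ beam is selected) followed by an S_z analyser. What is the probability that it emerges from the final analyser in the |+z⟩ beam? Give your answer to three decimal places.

First analyser (S_x): P(|-x⟩) = |⟨-x|ψ⟩|² = 9/34.
After stage 1 the state is |-x⟩; P(|-y⟩) = |⟨-y|-x⟩|² = 1/2.
After stage 2 the state is |-y⟩; P(|+z⟩) = |⟨+z|-y⟩|² = 1/2.
Joint probability = 9/34 × 1/2 × 1/2 = 0.066.

0.066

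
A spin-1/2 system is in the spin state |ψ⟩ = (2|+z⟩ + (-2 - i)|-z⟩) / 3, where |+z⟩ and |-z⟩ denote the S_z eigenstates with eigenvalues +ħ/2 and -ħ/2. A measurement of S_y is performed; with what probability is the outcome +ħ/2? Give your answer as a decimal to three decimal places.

0.278

|+y⟩ = (|+z⟩ + i|-z⟩)/√2, so ⟨+y|ψ⟩ = (1 + 2i) / (√2·3).
P = |1 + 2i|² / 18 = 5/18.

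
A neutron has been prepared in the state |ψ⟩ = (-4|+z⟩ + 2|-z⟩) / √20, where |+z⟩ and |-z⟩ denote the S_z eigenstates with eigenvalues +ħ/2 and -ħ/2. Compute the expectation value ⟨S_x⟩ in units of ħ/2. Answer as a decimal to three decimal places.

⟨σ_x⟩ = 2 Re(a* b)/(|a|²+|b|²) with a = -4, b = 2.
a* b = -8, so ⟨σ_x⟩ = -16/20.
⟨S_x⟩ = (ħ/2)·⟨σ_x⟩.

-0.800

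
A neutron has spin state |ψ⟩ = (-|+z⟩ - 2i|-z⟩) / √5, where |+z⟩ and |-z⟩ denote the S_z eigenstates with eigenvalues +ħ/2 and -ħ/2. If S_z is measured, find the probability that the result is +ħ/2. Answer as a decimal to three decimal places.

The +ħ/2 outcome corresponds to |+z⟩. Its amplitude in |ψ⟩ is -1/√5.
P = |-1|² / 5 = 1/5.

0.200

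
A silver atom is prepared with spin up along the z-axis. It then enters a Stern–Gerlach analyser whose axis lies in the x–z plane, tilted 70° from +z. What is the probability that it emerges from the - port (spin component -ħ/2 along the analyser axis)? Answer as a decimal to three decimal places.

For spin-½, the probability of finding spin-up along an axis at angle θ to the initial spin direction is cos²(θ/2); spin-down is sin²(θ/2).
θ = 70°, so P = sin²(35°) ≈ 0.329.

0.329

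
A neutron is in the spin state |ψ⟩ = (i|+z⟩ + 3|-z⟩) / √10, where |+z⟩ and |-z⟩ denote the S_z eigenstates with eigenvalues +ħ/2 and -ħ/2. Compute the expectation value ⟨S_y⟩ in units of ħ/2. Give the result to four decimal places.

⟨σ_y⟩ = 2 Im(a* b)/(|a|²+|b|²) with a = i, b = 3.
a* b = -3i, so ⟨σ_y⟩ = -6/10.
⟨S_y⟩ = (ħ/2)·⟨σ_y⟩.

-0.6000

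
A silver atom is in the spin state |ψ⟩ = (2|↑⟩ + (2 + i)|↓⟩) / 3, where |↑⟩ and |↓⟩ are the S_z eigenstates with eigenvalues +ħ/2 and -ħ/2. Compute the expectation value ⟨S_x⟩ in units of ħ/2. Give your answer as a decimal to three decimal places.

⟨σ_x⟩ = 2 Re(a* b)/(|a|²+|b|²) with a = 2, b = (2 + i).
a* b = (4 + 2i), so ⟨σ_x⟩ = 8/9.
⟨S_x⟩ = (ħ/2)·⟨σ_x⟩.

0.889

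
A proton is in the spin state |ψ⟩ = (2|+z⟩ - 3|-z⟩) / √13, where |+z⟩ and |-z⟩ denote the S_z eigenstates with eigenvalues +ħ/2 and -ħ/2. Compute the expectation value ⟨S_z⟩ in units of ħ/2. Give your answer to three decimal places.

-0.385

⟨σ_z⟩ = |a|² - |b|² divided by |a|²+|b|², with a, b the |+z⟩, |-z⟩ amplitudes.
= (4 - 9)/13 = -5/13.
⟨S_z⟩ = (ħ/2)·⟨σ_z⟩.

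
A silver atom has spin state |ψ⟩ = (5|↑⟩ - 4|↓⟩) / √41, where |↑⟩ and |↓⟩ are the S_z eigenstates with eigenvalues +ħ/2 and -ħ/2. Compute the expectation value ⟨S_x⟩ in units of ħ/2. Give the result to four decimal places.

⟨σ_x⟩ = 2 Re(a* b)/(|a|²+|b|²) with a = 5, b = -4.
a* b = -20, so ⟨σ_x⟩ = -40/41.
⟨S_x⟩ = (ħ/2)·⟨σ_x⟩.

-0.9756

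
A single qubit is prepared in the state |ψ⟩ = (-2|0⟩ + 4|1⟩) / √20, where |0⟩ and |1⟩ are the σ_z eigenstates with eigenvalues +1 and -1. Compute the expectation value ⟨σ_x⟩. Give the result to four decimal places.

⟨σ_x⟩ = 2 Re(a* b)/(|a|²+|b|²) with a = -2, b = 4.
a* b = -8, so ⟨σ_x⟩ = -16/20.

-0.8000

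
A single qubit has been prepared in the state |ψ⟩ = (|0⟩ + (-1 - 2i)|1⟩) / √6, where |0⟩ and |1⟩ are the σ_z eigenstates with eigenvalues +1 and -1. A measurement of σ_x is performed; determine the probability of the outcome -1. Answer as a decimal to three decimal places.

0.667

|-x⟩ = (|0⟩ - |1⟩)/√2, so ⟨-x|ψ⟩ = (2 + 2i) / (√2·√6).
P = |2 + 2i|² / 12 = 8/12.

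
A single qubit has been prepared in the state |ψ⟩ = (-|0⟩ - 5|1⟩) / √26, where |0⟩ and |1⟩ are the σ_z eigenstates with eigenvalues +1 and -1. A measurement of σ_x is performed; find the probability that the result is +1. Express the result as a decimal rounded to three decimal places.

|+x⟩ = (|0⟩ + |1⟩)/√2, so ⟨+x|ψ⟩ = (-6) / (√2·√26).
P = |-6|² / 52 = 36/52.

0.692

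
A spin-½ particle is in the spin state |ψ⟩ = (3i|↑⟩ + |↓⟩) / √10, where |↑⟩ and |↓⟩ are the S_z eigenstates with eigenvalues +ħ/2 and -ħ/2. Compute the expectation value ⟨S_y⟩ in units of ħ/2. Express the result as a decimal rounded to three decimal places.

⟨σ_y⟩ = 2 Im(a* b)/(|a|²+|b|²) with a = 3i, b = 1.
a* b = -3i, so ⟨σ_y⟩ = -6/10.
⟨S_y⟩ = (ħ/2)·⟨σ_y⟩.

-0.600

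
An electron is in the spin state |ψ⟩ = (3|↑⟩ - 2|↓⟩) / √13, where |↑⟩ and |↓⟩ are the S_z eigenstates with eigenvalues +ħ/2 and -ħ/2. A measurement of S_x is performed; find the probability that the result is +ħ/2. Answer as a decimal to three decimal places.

|+x⟩ = (|↑⟩ + |↓⟩)/√2, so ⟨+x|ψ⟩ = (1) / (√2·√13).
P = |1|² / 26 = 1/26.

0.038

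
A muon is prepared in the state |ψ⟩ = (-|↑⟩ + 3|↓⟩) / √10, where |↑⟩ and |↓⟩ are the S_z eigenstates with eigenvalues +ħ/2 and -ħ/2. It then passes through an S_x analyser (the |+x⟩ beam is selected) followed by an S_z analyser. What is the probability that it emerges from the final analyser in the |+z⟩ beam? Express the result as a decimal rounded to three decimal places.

0.100

First analyser (S_x): P(|+x⟩) = |⟨+x|ψ⟩|² = 4/20.
After stage 1 the state is |+x⟩; P(|+z⟩) = |⟨+z|+x⟩|² = 1/2.
Joint probability = 4/20 × 1/2 = 0.100.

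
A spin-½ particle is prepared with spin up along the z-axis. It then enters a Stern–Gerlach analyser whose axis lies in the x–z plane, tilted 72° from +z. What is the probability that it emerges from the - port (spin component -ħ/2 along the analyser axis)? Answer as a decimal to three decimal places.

0.345

For spin-½, the probability of finding spin-up along an axis at angle θ to the initial spin direction is cos²(θ/2); spin-down is sin²(θ/2).
θ = 72°, so P = sin²(36°) ≈ 0.345.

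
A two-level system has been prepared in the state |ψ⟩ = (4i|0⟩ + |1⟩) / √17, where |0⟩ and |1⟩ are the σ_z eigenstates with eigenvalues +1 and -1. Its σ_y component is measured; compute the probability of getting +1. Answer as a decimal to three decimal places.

0.265

|+y⟩ = (|0⟩ + i|1⟩)/√2, so ⟨+y|ψ⟩ = (3i) / (√2·√17).
P = |3i|² / 34 = 9/34.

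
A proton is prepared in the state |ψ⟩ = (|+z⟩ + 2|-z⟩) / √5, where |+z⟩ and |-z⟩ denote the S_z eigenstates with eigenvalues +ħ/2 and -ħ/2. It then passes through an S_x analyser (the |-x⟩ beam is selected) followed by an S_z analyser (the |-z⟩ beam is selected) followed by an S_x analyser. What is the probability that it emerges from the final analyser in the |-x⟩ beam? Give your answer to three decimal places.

0.025

First analyser (S_x): P(|-x⟩) = |⟨-x|ψ⟩|² = 1/10.
After stage 1 the state is |-x⟩; P(|-z⟩) = |⟨-z|-x⟩|² = 1/2.
After stage 2 the state is |-z⟩; P(|-x⟩) = |⟨-x|-z⟩|² = 1/2.
Joint probability = 1/10 × 1/2 × 1/2 = 0.025.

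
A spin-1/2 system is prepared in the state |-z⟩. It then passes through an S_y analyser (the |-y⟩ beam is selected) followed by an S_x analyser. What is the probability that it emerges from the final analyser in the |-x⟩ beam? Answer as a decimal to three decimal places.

First analyser (S_y): from |-z⟩, P(|-y⟩) = 1/2.
After stage 1 the state is |-y⟩; P(|-x⟩) = |⟨-x|-y⟩|² = 1/2.
Joint probability = 1/2 × 1/2 = 0.250.

0.250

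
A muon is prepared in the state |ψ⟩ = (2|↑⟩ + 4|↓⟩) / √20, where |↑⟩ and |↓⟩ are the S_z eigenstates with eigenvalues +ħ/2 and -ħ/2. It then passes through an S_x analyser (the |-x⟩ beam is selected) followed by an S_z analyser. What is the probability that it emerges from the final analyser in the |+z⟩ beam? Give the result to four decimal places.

0.0500

First analyser (S_x): P(|-x⟩) = |⟨-x|ψ⟩|² = 4/40.
After stage 1 the state is |-x⟩; P(|+z⟩) = |⟨+z|-x⟩|² = 1/2.
Joint probability = 4/40 × 1/2 = 0.0500.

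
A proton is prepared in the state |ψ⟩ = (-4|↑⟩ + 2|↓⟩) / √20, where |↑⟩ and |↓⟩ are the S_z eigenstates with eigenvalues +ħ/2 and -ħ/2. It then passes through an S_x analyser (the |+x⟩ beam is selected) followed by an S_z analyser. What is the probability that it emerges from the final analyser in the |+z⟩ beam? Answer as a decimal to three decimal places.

0.050

First analyser (S_x): P(|+x⟩) = |⟨+x|ψ⟩|² = 4/40.
After stage 1 the state is |+x⟩; P(|+z⟩) = |⟨+z|+x⟩|² = 1/2.
Joint probability = 4/40 × 1/2 = 0.050.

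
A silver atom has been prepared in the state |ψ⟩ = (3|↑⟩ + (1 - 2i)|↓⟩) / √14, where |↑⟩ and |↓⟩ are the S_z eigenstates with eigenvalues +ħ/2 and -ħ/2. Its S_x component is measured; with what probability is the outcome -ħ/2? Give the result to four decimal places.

|-x⟩ = (|↑⟩ - |↓⟩)/√2, so ⟨-x|ψ⟩ = (2 + 2i) / (√2·√14).
P = |2 + 2i|² / 28 = 8/28.

0.2857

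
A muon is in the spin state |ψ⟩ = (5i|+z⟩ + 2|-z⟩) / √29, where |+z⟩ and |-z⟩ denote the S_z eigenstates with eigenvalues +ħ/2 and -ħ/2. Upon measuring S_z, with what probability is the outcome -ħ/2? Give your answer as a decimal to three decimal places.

0.138

The -ħ/2 outcome corresponds to |-z⟩. Its amplitude in |ψ⟩ is 2/√29.
P = |2|² / 29 = 4/29.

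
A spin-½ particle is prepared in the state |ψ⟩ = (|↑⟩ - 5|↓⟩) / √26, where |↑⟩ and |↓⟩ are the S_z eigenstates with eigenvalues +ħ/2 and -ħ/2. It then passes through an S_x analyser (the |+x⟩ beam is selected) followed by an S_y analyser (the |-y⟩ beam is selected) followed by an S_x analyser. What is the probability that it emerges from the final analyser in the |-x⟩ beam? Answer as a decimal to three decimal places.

0.077

First analyser (S_x): P(|+x⟩) = |⟨+x|ψ⟩|² = 16/52.
After stage 1 the state is |+x⟩; P(|-y⟩) = |⟨-y|+x⟩|² = 1/2.
After stage 2 the state is |-y⟩; P(|-x⟩) = |⟨-x|-y⟩|² = 1/2.
Joint probability = 16/52 × 1/2 × 1/2 = 0.077.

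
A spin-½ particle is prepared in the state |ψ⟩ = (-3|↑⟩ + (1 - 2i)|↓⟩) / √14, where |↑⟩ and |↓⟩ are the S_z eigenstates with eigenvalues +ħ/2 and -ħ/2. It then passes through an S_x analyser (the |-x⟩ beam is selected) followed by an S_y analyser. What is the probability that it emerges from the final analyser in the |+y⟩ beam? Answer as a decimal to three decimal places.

0.357

First analyser (S_x): P(|-x⟩) = |⟨-x|ψ⟩|² = 20/28.
After stage 1 the state is |-x⟩; P(|+y⟩) = |⟨+y|-x⟩|² = 1/2.
Joint probability = 20/28 × 1/2 = 0.357.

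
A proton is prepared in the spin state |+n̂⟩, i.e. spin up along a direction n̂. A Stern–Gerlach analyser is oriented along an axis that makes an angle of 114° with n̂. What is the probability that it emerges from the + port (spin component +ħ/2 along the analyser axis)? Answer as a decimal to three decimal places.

0.297

For spin-½, the probability of finding spin-up along an axis at angle θ to the initial spin direction is cos²(θ/2); spin-down is sin²(θ/2).
θ = 114°, so P = cos²(57°) ≈ 0.297.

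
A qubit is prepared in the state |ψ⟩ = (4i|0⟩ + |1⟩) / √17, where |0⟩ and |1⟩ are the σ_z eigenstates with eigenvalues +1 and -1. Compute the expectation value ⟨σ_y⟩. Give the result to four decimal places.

-0.4706

⟨σ_y⟩ = 2 Im(a* b)/(|a|²+|b|²) with a = 4i, b = 1.
a* b = -4i, so ⟨σ_y⟩ = -8/17.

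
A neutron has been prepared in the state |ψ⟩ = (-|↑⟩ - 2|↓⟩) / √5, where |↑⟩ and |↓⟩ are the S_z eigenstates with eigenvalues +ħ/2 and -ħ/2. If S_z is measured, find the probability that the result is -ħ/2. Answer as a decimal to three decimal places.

0.800

The -ħ/2 outcome corresponds to |↓⟩. Its amplitude in |ψ⟩ is -2/√5.
P = |-2|² / 5 = 4/5.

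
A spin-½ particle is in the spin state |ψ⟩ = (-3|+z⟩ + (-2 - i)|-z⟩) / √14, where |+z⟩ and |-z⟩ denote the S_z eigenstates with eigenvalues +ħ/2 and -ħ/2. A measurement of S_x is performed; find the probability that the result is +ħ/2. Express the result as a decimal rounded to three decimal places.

|+x⟩ = (|+z⟩ + |-z⟩)/√2, so ⟨+x|ψ⟩ = (-5 - i) / (√2·√14).
P = |-5 - i|² / 28 = 26/28.

0.929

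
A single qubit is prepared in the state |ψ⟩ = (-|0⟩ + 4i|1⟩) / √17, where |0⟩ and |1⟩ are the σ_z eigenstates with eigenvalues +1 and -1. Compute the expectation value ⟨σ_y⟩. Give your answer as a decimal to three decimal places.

-0.471

⟨σ_y⟩ = 2 Im(a* b)/(|a|²+|b|²) with a = -1, b = 4i.
a* b = -4i, so ⟨σ_y⟩ = -8/17.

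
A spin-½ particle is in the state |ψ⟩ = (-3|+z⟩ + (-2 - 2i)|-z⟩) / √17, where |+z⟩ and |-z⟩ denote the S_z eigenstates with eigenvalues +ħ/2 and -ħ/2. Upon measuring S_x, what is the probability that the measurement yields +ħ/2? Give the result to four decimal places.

0.8529

|+x⟩ = (|+z⟩ + |-z⟩)/√2, so ⟨+x|ψ⟩ = (-5 - 2i) / (√2·√17).
P = |-5 - 2i|² / 34 = 29/34.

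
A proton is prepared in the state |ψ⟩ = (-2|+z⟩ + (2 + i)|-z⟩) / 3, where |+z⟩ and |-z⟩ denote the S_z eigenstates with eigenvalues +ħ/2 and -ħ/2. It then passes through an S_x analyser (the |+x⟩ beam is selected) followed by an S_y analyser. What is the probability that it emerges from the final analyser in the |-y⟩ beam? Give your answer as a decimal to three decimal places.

0.028

First analyser (S_x): P(|+x⟩) = |⟨+x|ψ⟩|² = 1/18.
After stage 1 the state is |+x⟩; P(|-y⟩) = |⟨-y|+x⟩|² = 1/2.
Joint probability = 1/18 × 1/2 = 0.028.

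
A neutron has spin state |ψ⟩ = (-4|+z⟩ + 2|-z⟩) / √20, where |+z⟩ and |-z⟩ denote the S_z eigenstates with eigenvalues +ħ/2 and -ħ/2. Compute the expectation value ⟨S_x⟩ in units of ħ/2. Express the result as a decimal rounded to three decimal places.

-0.800

⟨σ_x⟩ = 2 Re(a* b)/(|a|²+|b|²) with a = -4, b = 2.
a* b = -8, so ⟨σ_x⟩ = -16/20.
⟨S_x⟩ = (ħ/2)·⟨σ_x⟩.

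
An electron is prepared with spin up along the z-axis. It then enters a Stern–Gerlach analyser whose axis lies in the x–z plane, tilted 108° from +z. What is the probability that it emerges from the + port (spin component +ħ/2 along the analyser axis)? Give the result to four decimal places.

For spin-½, the probability of finding spin-up along an axis at angle θ to the initial spin direction is cos²(θ/2); spin-down is sin²(θ/2).
θ = 108°, so P = cos²(54°) ≈ 0.3455.

0.3455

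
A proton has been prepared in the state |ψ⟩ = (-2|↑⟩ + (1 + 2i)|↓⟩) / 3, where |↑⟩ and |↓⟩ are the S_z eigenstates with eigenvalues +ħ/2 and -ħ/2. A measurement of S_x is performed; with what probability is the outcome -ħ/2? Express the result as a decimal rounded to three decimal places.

|-x⟩ = (|↑⟩ - |↓⟩)/√2, so ⟨-x|ψ⟩ = (-3 - 2i) / (√2·3).
P = |-3 - 2i|² / 18 = 13/18.

0.722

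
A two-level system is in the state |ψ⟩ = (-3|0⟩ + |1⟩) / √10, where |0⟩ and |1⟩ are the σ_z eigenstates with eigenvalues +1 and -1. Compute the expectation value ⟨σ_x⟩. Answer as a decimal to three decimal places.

-0.600

⟨σ_x⟩ = 2 Re(a* b)/(|a|²+|b|²) with a = -3, b = 1.
a* b = -3, so ⟨σ_x⟩ = -6/10.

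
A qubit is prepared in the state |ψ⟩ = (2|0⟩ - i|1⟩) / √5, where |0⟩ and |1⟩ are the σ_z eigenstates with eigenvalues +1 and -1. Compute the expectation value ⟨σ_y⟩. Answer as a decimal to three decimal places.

⟨σ_y⟩ = 2 Im(a* b)/(|a|²+|b|²) with a = 2, b = -i.
a* b = -2i, so ⟨σ_y⟩ = -4/5.

-0.800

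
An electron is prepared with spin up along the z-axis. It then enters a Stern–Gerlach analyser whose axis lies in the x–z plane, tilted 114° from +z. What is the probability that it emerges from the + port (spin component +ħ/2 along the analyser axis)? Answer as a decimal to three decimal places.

0.297

For spin-½, the probability of finding spin-up along an axis at angle θ to the initial spin direction is cos²(θ/2); spin-down is sin²(θ/2).
θ = 114°, so P = cos²(57°) ≈ 0.297.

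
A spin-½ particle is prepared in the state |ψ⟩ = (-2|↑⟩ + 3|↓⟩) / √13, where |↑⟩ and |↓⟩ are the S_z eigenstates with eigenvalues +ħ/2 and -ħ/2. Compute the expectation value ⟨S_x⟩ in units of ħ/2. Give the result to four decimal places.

⟨σ_x⟩ = 2 Re(a* b)/(|a|²+|b|²) with a = -2, b = 3.
a* b = -6, so ⟨σ_x⟩ = -12/13.
⟨S_x⟩ = (ħ/2)·⟨σ_x⟩.

-0.9231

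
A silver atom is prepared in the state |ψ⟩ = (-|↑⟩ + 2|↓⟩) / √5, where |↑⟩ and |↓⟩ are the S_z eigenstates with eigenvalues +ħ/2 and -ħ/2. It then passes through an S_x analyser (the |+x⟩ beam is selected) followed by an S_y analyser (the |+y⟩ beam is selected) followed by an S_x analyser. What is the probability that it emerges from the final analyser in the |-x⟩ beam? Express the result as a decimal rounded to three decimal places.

0.025

First analyser (S_x): P(|+x⟩) = |⟨+x|ψ⟩|² = 1/10.
After stage 1 the state is |+x⟩; P(|+y⟩) = |⟨+y|+x⟩|² = 1/2.
After stage 2 the state is |+y⟩; P(|-x⟩) = |⟨-x|+y⟩|² = 1/2.
Joint probability = 1/10 × 1/2 × 1/2 = 0.025.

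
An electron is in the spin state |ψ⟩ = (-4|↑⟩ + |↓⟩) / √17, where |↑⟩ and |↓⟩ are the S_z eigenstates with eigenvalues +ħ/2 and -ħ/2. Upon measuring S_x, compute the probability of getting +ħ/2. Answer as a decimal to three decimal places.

|+x⟩ = (|↑⟩ + |↓⟩)/√2, so ⟨+x|ψ⟩ = (-3) / (√2·√17).
P = |-3|² / 34 = 9/34.

0.265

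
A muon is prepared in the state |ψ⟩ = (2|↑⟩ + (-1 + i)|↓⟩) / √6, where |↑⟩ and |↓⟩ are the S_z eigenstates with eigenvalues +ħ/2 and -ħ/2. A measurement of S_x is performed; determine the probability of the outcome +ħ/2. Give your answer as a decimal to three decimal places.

0.167

|+x⟩ = (|↑⟩ + |↓⟩)/√2, so ⟨+x|ψ⟩ = (1 + i) / (√2·√6).
P = |1 + i|² / 12 = 2/12.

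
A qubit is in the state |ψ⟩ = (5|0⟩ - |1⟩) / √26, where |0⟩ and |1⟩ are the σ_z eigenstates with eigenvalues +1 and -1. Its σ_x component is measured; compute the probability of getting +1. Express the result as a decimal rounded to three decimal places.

0.308

|+x⟩ = (|0⟩ + |1⟩)/√2, so ⟨+x|ψ⟩ = (4) / (√2·√26).
P = |4|² / 52 = 16/52.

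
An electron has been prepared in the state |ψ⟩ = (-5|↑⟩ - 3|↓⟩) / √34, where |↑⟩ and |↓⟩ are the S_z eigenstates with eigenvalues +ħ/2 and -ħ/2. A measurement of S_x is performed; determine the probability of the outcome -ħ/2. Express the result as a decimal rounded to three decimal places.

0.059

|-x⟩ = (|↑⟩ - |↓⟩)/√2, so ⟨-x|ψ⟩ = (-2) / (√2·√34).
P = |-2|² / 68 = 4/68.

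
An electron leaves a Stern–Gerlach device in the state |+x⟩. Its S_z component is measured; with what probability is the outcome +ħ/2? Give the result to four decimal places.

In the S_z basis, |+x⟩ = (|↑⟩ + |↓⟩)/√2 and |+z⟩ = |↑⟩.
|⟨+z|+x⟩|² = 1/2.

0.5000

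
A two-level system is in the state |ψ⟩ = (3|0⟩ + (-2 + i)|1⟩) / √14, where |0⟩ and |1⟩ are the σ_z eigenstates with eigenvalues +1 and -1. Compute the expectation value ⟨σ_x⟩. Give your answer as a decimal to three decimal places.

-0.857

⟨σ_x⟩ = 2 Re(a* b)/(|a|²+|b|²) with a = 3, b = (-2 + i).
a* b = (-6 + 3i), so ⟨σ_x⟩ = -12/14.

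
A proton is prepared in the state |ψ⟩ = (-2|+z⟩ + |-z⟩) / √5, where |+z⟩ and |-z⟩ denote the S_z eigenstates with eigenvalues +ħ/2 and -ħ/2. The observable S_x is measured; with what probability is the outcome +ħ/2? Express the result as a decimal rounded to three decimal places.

|+x⟩ = (|+z⟩ + |-z⟩)/√2, so ⟨+x|ψ⟩ = (-1) / (√2·√5).
P = |-1|² / 10 = 1/10.

0.100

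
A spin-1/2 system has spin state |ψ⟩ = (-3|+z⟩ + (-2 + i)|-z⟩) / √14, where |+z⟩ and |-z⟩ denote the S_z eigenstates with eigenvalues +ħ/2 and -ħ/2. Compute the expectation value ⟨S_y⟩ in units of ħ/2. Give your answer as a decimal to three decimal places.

⟨σ_y⟩ = 2 Im(a* b)/(|a|²+|b|²) with a = -3, b = (-2 + i).
a* b = (6 - 3i), so ⟨σ_y⟩ = -6/14.
⟨S_y⟩ = (ħ/2)·⟨σ_y⟩.

-0.429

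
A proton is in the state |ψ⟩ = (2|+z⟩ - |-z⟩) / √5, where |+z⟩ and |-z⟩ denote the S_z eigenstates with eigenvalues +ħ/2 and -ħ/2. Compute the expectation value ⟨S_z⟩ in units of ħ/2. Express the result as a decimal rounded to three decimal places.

⟨σ_z⟩ = |a|² - |b|² divided by |a|²+|b|², with a, b the |+z⟩, |-z⟩ amplitudes.
= (4 - 1)/5 = 3/5.
⟨S_z⟩ = (ħ/2)·⟨σ_z⟩.

0.600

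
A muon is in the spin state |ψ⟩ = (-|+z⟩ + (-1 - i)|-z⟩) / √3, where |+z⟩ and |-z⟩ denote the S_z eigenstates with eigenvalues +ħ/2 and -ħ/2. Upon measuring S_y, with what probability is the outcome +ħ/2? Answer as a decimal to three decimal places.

0.833

|+y⟩ = (|+z⟩ + i|-z⟩)/√2, so ⟨+y|ψ⟩ = (-2 + i) / (√2·√3).
P = |-2 + i|² / 6 = 5/6.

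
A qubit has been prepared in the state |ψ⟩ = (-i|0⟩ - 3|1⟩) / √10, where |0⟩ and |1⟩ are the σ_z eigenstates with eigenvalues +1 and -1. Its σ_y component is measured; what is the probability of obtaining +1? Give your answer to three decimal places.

0.200

|+y⟩ = (|0⟩ + i|1⟩)/√2, so ⟨+y|ψ⟩ = (2i) / (√2·√10).
P = |2i|² / 20 = 4/20.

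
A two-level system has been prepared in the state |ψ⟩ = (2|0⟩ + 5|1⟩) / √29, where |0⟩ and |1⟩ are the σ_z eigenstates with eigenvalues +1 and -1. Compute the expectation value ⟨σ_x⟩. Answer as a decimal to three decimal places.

0.690

⟨σ_x⟩ = 2 Re(a* b)/(|a|²+|b|²) with a = 2, b = 5.
a* b = 10, so ⟨σ_x⟩ = 20/29.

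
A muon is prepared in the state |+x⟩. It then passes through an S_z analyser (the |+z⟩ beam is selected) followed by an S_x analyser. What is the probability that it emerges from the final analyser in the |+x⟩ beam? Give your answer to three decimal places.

First analyser (S_z): from |+x⟩, P(|+z⟩) = 1/2.
After stage 1 the state is |+z⟩; P(|+x⟩) = |⟨+x|+z⟩|² = 1/2.
Joint probability = 1/2 × 1/2 = 0.250.

0.250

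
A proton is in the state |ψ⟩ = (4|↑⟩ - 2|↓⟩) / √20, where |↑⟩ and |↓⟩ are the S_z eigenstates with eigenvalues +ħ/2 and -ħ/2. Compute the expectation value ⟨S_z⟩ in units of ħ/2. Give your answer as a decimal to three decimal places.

0.600

⟨σ_z⟩ = |a|² - |b|² divided by |a|²+|b|², with a, b the |↑⟩, |↓⟩ amplitudes.
= (16 - 4)/20 = 12/20.
⟨S_z⟩ = (ħ/2)·⟨σ_z⟩.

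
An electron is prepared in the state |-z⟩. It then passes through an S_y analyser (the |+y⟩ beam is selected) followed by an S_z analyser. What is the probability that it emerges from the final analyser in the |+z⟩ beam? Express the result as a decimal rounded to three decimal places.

First analyser (S_y): from |-z⟩, P(|+y⟩) = 1/2.
After stage 1 the state is |+y⟩; P(|+z⟩) = |⟨+z|+y⟩|² = 1/2.
Joint probability = 1/2 × 1/2 = 0.250.

0.250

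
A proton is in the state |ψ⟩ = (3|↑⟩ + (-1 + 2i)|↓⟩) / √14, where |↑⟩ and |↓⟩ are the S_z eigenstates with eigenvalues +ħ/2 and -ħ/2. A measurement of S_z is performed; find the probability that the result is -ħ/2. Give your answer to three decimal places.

The -ħ/2 outcome corresponds to |↓⟩. Its amplitude in |ψ⟩ is (-1 + 2i)/√14.
P = |-1 + 2i|² / 14 = 5/14.

0.357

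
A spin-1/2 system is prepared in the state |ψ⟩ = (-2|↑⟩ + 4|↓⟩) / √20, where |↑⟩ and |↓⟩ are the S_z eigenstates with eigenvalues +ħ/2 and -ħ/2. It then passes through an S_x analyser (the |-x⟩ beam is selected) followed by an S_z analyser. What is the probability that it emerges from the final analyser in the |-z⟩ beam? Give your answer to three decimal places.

0.450

First analyser (S_x): P(|-x⟩) = |⟨-x|ψ⟩|² = 36/40.
After stage 1 the state is |-x⟩; P(|-z⟩) = |⟨-z|-x⟩|² = 1/2.
Joint probability = 36/40 × 1/2 = 0.450.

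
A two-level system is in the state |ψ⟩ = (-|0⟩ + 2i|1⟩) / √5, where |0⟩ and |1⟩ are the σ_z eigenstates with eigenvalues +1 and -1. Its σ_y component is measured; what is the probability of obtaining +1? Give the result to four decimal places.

0.1000

|+y⟩ = (|0⟩ + i|1⟩)/√2, so ⟨+y|ψ⟩ = (1) / (√2·√5).
P = |1|² / 10 = 1/10.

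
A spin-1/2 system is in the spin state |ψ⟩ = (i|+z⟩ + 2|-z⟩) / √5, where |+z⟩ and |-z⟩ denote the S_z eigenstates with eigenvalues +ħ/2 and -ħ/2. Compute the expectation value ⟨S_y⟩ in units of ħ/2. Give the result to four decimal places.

-0.8000

⟨σ_y⟩ = 2 Im(a* b)/(|a|²+|b|²) with a = i, b = 2.
a* b = -2i, so ⟨σ_y⟩ = -4/5.
⟨S_y⟩ = (ħ/2)·⟨σ_y⟩.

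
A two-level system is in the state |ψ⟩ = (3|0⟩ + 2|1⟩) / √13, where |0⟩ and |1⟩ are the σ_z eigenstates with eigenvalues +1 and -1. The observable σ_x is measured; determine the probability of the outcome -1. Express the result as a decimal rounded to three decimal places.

0.038

|-x⟩ = (|0⟩ - |1⟩)/√2, so ⟨-x|ψ⟩ = (1) / (√2·√13).
P = |1|² / 26 = 1/26.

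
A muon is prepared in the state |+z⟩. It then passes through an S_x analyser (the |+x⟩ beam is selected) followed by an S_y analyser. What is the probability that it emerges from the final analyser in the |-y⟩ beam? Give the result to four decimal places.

First analyser (S_x): from |+z⟩, P(|+x⟩) = 1/2.
After stage 1 the state is |+x⟩; P(|-y⟩) = |⟨-y|+x⟩|² = 1/2.
Joint probability = 1/2 × 1/2 = 0.2500.

0.2500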